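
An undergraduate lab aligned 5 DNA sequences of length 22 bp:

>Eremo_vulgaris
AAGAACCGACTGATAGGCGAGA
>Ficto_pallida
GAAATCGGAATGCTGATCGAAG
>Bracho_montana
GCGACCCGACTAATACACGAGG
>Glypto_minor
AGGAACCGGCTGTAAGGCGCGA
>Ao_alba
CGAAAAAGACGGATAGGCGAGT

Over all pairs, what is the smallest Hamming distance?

Pairwise Hamming distances:
  Eremo_vulgaris vs Ficto_pallida: 11
  Eremo_vulgaris vs Bracho_montana: 7
  Eremo_vulgaris vs Glypto_minor: 5
  Eremo_vulgaris vs Ao_alba: 7
  Ficto_pallida vs Bracho_montana: 11
  Ficto_pallida vs Glypto_minor: 15
  Ficto_pallida vs Ao_alba: 13
  Bracho_montana vs Glypto_minor: 11
  Bracho_montana vs Ao_alba: 11
  Glypto_minor vs Ao_alba: 10
The smallest is 5, between Eremo_vulgaris and Glypto_minor.

5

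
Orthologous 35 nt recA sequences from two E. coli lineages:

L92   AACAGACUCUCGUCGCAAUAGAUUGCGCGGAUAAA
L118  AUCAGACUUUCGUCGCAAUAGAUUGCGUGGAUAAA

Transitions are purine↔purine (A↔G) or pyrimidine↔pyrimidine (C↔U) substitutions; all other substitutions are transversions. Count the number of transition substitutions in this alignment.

2

Mismatches occur at site 2 (A/U, transversion), site 9 (C/U, transition), site 28 (C/U, transition).
Of the 3 differences, 2 transitions and 1 transversion, so the answer is 2.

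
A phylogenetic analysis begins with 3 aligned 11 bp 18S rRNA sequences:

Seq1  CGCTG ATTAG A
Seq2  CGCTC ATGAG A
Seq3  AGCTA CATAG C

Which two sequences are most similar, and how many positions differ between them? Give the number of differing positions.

Pairwise Hamming distances:
  Seq1 vs Seq2: 2
  Seq1 vs Seq3: 5
  Seq2 vs Seq3: 6
The smallest is 2, between Seq1 and Seq2.

2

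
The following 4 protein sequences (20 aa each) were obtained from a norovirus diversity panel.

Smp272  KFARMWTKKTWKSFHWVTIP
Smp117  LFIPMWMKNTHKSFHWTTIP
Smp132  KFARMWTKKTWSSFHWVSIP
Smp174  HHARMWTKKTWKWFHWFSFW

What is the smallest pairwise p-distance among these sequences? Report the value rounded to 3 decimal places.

Pairwise Hamming distances:
  Smp272 vs Smp117: 7
  Smp272 vs Smp132: 2
  Smp272 vs Smp174: 7
  Smp117 vs Smp132: 9
  Smp117 vs Smp174: 12
  Smp132 vs Smp174: 7
The smallest is 2 mismatches, between Smp272 and Smp132; p = 2/20 = 0.100.

0.100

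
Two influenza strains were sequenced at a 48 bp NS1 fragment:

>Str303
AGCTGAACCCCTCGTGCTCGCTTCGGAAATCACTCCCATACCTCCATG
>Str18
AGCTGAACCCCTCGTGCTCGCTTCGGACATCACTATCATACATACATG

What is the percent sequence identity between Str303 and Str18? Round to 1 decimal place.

89.6%

Differing sites — 28:A/C; 35:C/A; 36:C/T; 42:C/A; 44:C/A.
43 of the 48 sites match, so the percent identity is 43/48 × 100 = 89.6%.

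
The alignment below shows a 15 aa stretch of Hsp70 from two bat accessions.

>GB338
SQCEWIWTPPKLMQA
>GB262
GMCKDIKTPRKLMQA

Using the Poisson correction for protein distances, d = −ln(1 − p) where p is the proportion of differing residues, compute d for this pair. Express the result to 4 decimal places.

The sequences differ at positions 1 (S/G), 2 (Q/M), 4 (E/K), 5 (W/D), 7 (W/K), 10 (P/R).
p = 6/15 = 0.400000.
d = −ln(1 − 0.400000) = −ln(0.600000) = 0.5108.

0.5108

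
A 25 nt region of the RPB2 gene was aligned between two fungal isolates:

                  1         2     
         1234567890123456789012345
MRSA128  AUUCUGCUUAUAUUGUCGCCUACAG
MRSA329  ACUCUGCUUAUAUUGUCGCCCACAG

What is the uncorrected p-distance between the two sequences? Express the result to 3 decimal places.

0.080

Mismatches occur at site 2 (U↔C), site 21 (U↔C).
There are 2 differences over 25 sites, so p = 2/25 = 0.080.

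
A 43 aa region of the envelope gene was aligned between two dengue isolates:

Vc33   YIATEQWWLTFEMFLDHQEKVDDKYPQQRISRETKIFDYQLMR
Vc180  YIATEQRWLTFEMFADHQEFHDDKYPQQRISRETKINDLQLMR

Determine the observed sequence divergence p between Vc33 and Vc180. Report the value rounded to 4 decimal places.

0.1395

The sequences differ at positions 7 (W/R), 15 (L/A), 20 (K/F), 21 (V/H), 37 (F/N), 39 (Y/L).
There are 6 differences over 43 sites, so p = 6/43 = 0.1395.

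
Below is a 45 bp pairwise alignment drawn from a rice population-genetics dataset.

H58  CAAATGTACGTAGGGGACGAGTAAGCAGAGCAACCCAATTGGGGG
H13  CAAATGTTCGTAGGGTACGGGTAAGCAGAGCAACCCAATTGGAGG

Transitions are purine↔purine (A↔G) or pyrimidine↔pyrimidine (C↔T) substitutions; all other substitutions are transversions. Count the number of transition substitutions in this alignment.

2

Mismatches occur at site 8 (A→T, transversion), site 16 (G→T, transversion), site 20 (A→G, transition), site 43 (G→A, transition).
Of the 4 differences, 2 transitions and 2 transversions, so the answer is 2.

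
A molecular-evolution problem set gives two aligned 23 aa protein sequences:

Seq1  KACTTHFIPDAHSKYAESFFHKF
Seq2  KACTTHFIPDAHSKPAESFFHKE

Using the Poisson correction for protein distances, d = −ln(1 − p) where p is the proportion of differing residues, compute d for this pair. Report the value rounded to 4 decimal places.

Mismatches occur at site 15 (Y→P), site 23 (F→E).
p = 2/23 = 0.086957.
d = −ln(1 − 0.086957) = −ln(0.913043) = 0.0910.

0.0910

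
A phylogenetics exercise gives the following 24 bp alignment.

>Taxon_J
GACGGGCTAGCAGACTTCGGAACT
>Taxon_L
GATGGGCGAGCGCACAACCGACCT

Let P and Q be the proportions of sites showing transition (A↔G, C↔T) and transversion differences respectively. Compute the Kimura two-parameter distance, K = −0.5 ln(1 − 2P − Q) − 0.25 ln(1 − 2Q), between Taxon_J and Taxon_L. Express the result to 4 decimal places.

The sequences differ at positions 3 (C/T, transition), 8 (T/G, transversion), 12 (A/G, transition), 13 (G/C, transversion), 16 (T/A, transversion), 17 (T/A, transversion), 19 (G/C, transversion), 22 (A/C, transversion).
Of the 8 differences, 2 transitions and 6 transversions over 24 sites: P = 2/24 = 0.083333, Q = 6/24 = 0.250000.
d = −0.5·ln(0.583334) − 0.25·ln(0.500000) = −0.5·(-0.538995) − 0.25·(-0.693147) = 0.4428.

0.4428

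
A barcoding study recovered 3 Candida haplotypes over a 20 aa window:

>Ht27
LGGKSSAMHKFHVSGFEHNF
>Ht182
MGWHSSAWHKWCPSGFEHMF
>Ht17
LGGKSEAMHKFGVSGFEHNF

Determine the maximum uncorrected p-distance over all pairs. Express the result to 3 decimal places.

Pairwise Hamming distances:
  Ht27 vs Ht182: 8
  Ht27 vs Ht17: 2
  Ht182 vs Ht17: 9
The largest is 9 mismatches, between Ht182 and Ht17; p = 9/20 = 0.450.

0.450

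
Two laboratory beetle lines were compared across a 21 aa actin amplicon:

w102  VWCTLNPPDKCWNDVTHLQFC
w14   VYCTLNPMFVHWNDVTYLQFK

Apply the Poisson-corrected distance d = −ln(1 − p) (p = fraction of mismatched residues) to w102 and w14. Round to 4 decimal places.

0.4055

Mismatches occur at site 2 (W↔Y), site 8 (P↔M), site 9 (D↔F), site 10 (K↔V), site 11 (C↔H), site 17 (H↔Y), site 21 (C↔K).
p = 7/21 = 0.333333.
d = −ln(1 − 0.333333) = −ln(0.666667) = 0.4055.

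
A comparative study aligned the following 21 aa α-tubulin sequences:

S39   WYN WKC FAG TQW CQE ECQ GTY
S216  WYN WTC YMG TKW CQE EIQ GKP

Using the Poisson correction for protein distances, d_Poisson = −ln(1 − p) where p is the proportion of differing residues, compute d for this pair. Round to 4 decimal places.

0.4055

Differing sites — 5:K/T; 7:F/Y; 8:A/M; 11:Q/K; 17:C/I; 20:T/K; 21:Y/P.
p = 7/21 = 0.333333.
d = −ln(1 − 0.333333) = −ln(0.666667) = 0.4055.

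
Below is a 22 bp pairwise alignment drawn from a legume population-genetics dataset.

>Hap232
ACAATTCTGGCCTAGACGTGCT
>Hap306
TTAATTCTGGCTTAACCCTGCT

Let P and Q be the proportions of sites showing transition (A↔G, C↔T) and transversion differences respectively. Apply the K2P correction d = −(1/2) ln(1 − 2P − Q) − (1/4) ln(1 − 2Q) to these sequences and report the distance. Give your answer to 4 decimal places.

0.3427

Mismatches occur at site 1 (A→T, transversion), site 2 (C→T, transition), site 12 (C→T, transition), site 15 (G→A, transition), site 16 (A→C, transversion), site 18 (G→C, transversion).
Of the 6 differences, 3 transitions and 3 transversions over 22 sites: P = 3/22 = 0.136364, Q = 3/22 = 0.136364.
d = −0.5·ln(0.590908) − 0.25·ln(0.727272) = −0.5·(-0.526095) − 0.25·(-0.318455) = 0.3427.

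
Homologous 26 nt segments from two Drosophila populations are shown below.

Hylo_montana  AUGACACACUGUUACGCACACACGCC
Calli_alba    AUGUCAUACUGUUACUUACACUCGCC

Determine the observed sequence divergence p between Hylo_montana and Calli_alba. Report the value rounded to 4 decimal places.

0.1923

The sequences differ at positions 4 (A/U), 7 (C/U), 16 (G/U), 17 (C/U), 22 (A/U).
There are 5 differences over 26 sites, so p = 5/26 = 0.1923.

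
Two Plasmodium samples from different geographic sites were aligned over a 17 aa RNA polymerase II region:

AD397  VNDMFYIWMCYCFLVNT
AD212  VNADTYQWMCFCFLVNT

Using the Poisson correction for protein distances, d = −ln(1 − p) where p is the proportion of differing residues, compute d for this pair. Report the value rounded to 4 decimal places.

Mismatches occur at site 3 (D→A), site 4 (M→D), site 5 (F→T), site 7 (I→Q), site 11 (Y→F).
p = 5/17 = 0.294118.
d = −ln(1 − 0.294118) = −ln(0.705882) = 0.3483.

0.3483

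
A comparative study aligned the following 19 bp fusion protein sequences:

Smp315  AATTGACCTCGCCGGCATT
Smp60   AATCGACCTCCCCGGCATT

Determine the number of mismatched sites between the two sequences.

The sequences differ at positions 4 (T/C), 11 (G/C).
That gives 2 mismatches out of 19 aligned sites, so the Hamming distance is 2.

2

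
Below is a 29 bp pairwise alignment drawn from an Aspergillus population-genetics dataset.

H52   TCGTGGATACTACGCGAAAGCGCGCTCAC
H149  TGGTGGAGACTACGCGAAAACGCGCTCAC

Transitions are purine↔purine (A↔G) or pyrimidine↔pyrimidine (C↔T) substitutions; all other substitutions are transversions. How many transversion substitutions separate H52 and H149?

2

The sequences differ at positions 2 (C/G, transversion), 8 (T/G, transversion), 20 (G/A, transition).
Of the 3 differences, 1 transition and 2 transversions, so the answer is 2.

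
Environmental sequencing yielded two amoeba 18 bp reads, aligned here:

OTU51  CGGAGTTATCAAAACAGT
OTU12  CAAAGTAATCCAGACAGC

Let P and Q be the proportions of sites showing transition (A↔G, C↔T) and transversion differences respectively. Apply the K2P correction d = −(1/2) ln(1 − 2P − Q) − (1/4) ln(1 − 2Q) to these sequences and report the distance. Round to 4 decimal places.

Mismatches occur at site 2 (G→A, transition), site 3 (G→A, transition), site 7 (T→A, transversion), site 11 (A→C, transversion), site 13 (A→G, transition), site 18 (T→C, transition).
Of the 6 differences, 4 transitions and 2 transversions over 18 sites: P = 4/18 = 0.222222, Q = 2/18 = 0.111111.
d = −0.5·ln(0.444445) − 0.25·ln(0.777778) = −0.5·(-0.810929) − 0.25·(-0.251314) = 0.4683.

0.4683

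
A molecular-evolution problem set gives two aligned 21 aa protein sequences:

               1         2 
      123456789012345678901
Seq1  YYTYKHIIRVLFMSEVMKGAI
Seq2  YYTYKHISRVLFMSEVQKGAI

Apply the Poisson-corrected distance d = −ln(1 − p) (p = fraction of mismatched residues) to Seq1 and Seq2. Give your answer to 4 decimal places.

Differing sites — 8:I/S; 17:M/Q.
p = 2/21 = 0.095238.
d = −ln(1 − 0.095238) = −ln(0.904762) = 0.1001.

0.1001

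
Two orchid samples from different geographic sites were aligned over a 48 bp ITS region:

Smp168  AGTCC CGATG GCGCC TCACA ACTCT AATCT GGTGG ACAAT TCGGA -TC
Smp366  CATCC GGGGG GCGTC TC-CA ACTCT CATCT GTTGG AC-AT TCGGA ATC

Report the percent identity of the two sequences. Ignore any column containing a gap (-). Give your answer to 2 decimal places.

82.22%

Excluding the 3 gap columns leaves 45 comparable sites.
Differing sites — 1:A/C; 2:G/A; 6:C/G; 8:A/G; 9:T/G; 14:C/T; 26:A/C; 32:G/T.
37 of the 45 comparable sites match, so the percent identity is 37/45 × 100 = 82.22%.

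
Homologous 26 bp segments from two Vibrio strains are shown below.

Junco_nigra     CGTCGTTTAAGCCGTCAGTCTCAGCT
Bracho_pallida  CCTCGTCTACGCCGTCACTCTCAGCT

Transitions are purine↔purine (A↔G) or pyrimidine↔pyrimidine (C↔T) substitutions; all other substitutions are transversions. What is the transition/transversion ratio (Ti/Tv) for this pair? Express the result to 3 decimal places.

Mismatches occur at site 2 (G/C, transversion), site 7 (T/C, transition), site 10 (A/C, transversion), site 18 (G/C, transversion).
Of the 4 differences, 1 transition and 3 transversions, so Ti/Tv = 1/3 = 0.333.

0.333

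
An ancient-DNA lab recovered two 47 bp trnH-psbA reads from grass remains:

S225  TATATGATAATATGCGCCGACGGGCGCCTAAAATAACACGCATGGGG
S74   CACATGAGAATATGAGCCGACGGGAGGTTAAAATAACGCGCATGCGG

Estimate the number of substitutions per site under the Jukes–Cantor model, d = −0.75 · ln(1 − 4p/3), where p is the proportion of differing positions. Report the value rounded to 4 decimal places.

The sequences differ at positions 1 (T/C), 3 (T/C), 8 (T/G), 15 (C/A), 25 (C/A), 27 (C/G), 28 (C/T), 38 (A/G), 45 (G/C).
p = 9/47 = 0.191489.
d = −0.75 · ln(1 − (4/3)·0.191489) = −0.75 · ln(0.744681) = −0.75 · (-0.294799) = 0.2211.

0.2211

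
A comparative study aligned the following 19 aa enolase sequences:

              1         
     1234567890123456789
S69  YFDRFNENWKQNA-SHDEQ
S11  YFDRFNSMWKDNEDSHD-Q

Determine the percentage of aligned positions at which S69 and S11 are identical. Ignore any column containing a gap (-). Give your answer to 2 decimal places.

76.47%

Excluding the 2 gap columns leaves 17 comparable sites.
Differing sites — 7:E/S; 8:N/M; 11:Q/D; 13:A/E.
13 of the 17 comparable sites match, so the percent identity is 13/17 × 100 = 76.47%.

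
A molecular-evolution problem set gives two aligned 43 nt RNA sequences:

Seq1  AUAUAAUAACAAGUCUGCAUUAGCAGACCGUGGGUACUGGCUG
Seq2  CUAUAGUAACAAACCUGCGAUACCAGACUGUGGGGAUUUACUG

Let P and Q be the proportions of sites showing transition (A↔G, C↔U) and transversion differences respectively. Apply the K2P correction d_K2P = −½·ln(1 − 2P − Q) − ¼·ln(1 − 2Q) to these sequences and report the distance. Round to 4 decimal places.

Mismatches occur at site 1 (A↔C, transversion), site 6 (A↔G, transition), site 13 (G↔A, transition), site 14 (U↔C, transition), site 19 (A↔G, transition), site 20 (U↔A, transversion), site 23 (G↔C, transversion), site 29 (C↔U, transition), site 35 (U↔G, transversion), site 37 (C↔U, transition), site 39 (G↔U, transversion), site 40 (G↔A, transition).
Of the 12 differences, 7 transitions and 5 transversions over 43 sites: P = 7/43 = 0.162791, Q = 5/43 = 0.116279.
d = −0.5·ln(0.558139) − 0.25·ln(0.767442) = −0.5·(-0.583147) − 0.25·(-0.264692) = 0.3577.

0.3577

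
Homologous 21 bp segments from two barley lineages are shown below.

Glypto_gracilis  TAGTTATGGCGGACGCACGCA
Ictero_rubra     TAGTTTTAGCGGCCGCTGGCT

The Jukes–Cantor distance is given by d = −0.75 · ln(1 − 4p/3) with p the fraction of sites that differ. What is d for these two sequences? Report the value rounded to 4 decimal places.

Differing sites — 6:A/T; 8:G/A; 13:A/C; 17:A/T; 18:C/G; 21:A/T.
p = 6/21 = 0.285714.
d = −0.75 · ln(1 − (4/3)·0.285714) = −0.75 · ln(0.619048) = −0.75 · (-0.479572) = 0.3597.

0.3597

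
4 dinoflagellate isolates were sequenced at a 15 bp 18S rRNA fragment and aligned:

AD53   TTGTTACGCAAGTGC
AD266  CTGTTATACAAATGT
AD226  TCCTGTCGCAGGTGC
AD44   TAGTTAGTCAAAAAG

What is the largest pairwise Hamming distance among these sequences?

11

Pairwise Hamming distances:
  AD53 vs AD266: 5
  AD53 vs AD226: 5
  AD53 vs AD44: 7
  AD266 vs AD226: 10
  AD266 vs AD44: 7
  AD226 vs AD44: 11
The largest is 11, between AD226 and AD44.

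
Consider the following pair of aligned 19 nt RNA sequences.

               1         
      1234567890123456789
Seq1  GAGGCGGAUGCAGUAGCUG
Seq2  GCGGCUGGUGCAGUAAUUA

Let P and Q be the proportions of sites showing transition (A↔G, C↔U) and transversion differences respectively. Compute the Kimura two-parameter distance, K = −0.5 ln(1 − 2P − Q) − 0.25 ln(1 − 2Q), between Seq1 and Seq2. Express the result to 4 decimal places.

Mismatches occur at site 2 (A↔C, transversion), site 6 (G↔U, transversion), site 8 (A↔G, transition), site 16 (G↔A, transition), site 17 (C↔U, transition), site 19 (G↔A, transition).
Of the 6 differences, 4 transitions and 2 transversions over 19 sites: P = 4/19 = 0.210526, Q = 2/19 = 0.105263.
d = −0.5·ln(0.473685) − 0.25·ln(0.789474) = −0.5·(-0.747213) − 0.25·(-0.236388) = 0.4327.

0.4327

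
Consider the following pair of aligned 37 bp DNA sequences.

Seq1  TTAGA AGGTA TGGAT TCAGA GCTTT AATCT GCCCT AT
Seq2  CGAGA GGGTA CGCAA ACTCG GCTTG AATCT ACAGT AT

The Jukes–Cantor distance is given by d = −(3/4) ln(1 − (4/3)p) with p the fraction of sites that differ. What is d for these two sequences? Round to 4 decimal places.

The sequences differ at positions 1 (T/C), 2 (T/G), 6 (A/G), 11 (T/C), 13 (G/C), 15 (T/A), 16 (T/A), 18 (A/T), 19 (G/C), 20 (A/G), 25 (T/G), 31 (G/A), 33 (C/A), 34 (C/G).
p = 14/37 = 0.378378.
d = −0.75 · ln(1 − (4/3)·0.378378) = −0.75 · ln(0.495496) = −0.75 · (-0.702196) = 0.5266.

0.5266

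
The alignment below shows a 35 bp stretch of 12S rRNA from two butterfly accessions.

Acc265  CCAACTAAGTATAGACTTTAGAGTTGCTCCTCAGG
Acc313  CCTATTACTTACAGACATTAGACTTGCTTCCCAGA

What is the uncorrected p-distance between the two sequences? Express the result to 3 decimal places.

0.286

Differing sites — 3:A/T; 5:C/T; 8:A/C; 9:G/T; 12:T/C; 17:T/A; 23:G/C; 29:C/T; 31:T/C; 35:G/A.
There are 10 differences over 35 sites, so p = 10/35 = 0.286.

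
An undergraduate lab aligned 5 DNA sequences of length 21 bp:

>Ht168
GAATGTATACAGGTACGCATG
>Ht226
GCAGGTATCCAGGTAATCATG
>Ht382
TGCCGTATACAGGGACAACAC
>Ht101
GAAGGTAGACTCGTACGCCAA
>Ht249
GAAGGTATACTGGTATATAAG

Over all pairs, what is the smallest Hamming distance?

5

Pairwise Hamming distances:
  Ht168 vs Ht226: 5
  Ht168 vs Ht382: 10
  Ht168 vs Ht101: 7
  Ht168 vs Ht249: 6
  Ht226 vs Ht382: 12
  Ht226 vs Ht101: 10
  Ht226 vs Ht249: 7
  Ht382 vs Ht101: 11
  Ht382 vs Ht249: 10
  Ht101 vs Ht249: 7
The smallest is 5, between Ht168 and Ht226.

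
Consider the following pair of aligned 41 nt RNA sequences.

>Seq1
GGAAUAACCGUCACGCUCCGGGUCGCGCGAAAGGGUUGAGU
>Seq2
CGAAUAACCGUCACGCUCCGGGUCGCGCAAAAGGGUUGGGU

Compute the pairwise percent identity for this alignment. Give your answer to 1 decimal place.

The sequences differ at positions 1 (G/C), 29 (G/A), 39 (A/G).
38 of the 41 sites match, so the percent identity is 38/41 × 100 = 92.7%.

92.7%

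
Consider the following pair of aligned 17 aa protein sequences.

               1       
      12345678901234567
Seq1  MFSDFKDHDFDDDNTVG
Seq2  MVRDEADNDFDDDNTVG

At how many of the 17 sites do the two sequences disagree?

The sequences differ at positions 2 (F/V), 3 (S/R), 5 (F/E), 6 (K/A), 8 (H/N).
That gives 5 mismatches out of 17 aligned sites, so the Hamming distance is 5.

5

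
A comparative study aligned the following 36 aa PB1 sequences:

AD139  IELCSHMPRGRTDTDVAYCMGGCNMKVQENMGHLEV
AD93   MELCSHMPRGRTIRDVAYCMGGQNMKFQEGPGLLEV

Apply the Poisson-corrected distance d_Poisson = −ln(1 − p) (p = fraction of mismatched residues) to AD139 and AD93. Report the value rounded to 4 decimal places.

0.2513

The sequences differ at positions 1 (I/M), 13 (D/I), 14 (T/R), 23 (C/Q), 27 (V/F), 30 (N/G), 31 (M/P), 33 (H/L).
p = 8/36 = 0.222222.
d = −ln(1 − 0.222222) = −ln(0.777778) = 0.2513.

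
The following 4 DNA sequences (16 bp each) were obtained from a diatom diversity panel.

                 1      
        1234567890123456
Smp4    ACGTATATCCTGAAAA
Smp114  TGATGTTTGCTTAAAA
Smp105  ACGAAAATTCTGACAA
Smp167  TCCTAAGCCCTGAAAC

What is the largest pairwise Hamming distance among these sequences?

Pairwise Hamming distances:
  Smp4 vs Smp114: 7
  Smp4 vs Smp105: 4
  Smp4 vs Smp167: 6
  Smp114 vs Smp105: 10
  Smp114 vs Smp167: 9
  Smp105 vs Smp167: 8
The largest is 10, between Smp114 and Smp105.

10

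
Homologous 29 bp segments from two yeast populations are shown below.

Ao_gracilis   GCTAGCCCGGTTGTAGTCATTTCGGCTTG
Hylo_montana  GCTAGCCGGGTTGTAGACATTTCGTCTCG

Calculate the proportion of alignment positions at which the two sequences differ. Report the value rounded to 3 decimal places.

0.138

Mismatches occur at site 8 (C→G), site 17 (T→A), site 25 (G→T), site 28 (T→C).
There are 4 differences over 29 sites, so p = 4/29 = 0.138.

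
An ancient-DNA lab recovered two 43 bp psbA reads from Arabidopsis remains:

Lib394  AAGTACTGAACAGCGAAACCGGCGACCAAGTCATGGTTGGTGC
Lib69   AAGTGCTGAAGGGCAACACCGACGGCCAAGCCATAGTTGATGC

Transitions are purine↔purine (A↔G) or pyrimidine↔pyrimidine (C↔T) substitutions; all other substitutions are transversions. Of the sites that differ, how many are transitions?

Differing sites — 5:A/G (Ti); 11:C/G (Tv); 12:A/G (Ti); 15:G/A (Ti); 17:A/C (Tv); 22:G/A (Ti); 25:A/G (Ti); 31:T/C (Ti); 35:G/A (Ti); 40:G/A (Ti).
Of the 10 differences, 8 transitions and 2 transversions, so the answer is 8.

8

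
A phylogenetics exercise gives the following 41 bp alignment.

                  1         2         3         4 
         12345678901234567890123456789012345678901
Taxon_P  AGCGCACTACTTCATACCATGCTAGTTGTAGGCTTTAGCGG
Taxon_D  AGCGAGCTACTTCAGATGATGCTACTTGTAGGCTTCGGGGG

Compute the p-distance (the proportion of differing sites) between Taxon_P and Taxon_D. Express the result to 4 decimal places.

0.2195

Differing sites — 5:C/A; 6:A/G; 15:T/G; 17:C/T; 18:C/G; 25:G/C; 36:T/C; 37:A/G; 39:C/G.
There are 9 differences over 41 sites, so p = 9/41 = 0.2195.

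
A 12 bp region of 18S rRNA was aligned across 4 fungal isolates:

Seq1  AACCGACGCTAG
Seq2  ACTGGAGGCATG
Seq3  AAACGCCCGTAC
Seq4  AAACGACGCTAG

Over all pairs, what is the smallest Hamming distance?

1

Pairwise Hamming distances:
  Seq1 vs Seq2: 6
  Seq1 vs Seq3: 5
  Seq1 vs Seq4: 1
  Seq2 vs Seq3: 10
  Seq2 vs Seq4: 6
  Seq3 vs Seq4: 4
The smallest is 1, between Seq1 and Seq4.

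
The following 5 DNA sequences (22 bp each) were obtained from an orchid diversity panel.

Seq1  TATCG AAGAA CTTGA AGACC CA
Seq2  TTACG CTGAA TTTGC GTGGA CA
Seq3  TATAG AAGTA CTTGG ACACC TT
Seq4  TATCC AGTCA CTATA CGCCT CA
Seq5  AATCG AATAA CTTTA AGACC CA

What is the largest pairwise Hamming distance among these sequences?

16

Pairwise Hamming distances:
  Seq1 vs Seq2: 11
  Seq1 vs Seq3: 6
  Seq1 vs Seq4: 9
  Seq1 vs Seq5: 3
  Seq2 vs Seq3: 15
  Seq2 vs Seq4: 16
  Seq2 vs Seq5: 14
  Seq3 vs Seq4: 14
  Seq3 vs Seq5: 9
  Seq4 vs Seq5: 8
The largest is 16, between Seq2 and Seq4.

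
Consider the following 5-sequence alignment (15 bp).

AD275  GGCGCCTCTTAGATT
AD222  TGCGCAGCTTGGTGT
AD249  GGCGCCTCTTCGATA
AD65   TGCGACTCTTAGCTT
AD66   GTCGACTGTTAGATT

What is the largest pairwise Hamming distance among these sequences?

9

Pairwise Hamming distances:
  AD275 vs AD222: 6
  AD275 vs AD249: 2
  AD275 vs AD65: 3
  AD275 vs AD66: 3
  AD222 vs AD249: 7
  AD222 vs AD65: 6
  AD222 vs AD66: 9
  AD249 vs AD65: 5
  AD249 vs AD66: 5
  AD65 vs AD66: 4
The largest is 9, between AD222 and AD66.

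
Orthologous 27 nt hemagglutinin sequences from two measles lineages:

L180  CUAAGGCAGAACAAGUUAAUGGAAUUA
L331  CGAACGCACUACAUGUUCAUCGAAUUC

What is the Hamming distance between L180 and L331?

8

Mismatches occur at site 2 (U↔G), site 5 (G↔C), site 9 (G↔C), site 10 (A↔U), site 14 (A↔U), site 18 (A↔C), site 21 (G↔C), site 27 (A↔C).
That gives 8 mismatches out of 27 aligned sites, so the Hamming distance is 8.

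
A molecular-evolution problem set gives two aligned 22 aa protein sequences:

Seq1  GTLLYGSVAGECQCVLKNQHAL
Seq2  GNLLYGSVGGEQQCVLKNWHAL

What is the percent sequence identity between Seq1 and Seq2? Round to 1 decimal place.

Mismatches occur at site 2 (T↔N), site 9 (A↔G), site 12 (C↔Q), site 19 (Q↔W).
18 of the 22 sites match, so the percent identity is 18/22 × 100 = 81.8%.

81.8%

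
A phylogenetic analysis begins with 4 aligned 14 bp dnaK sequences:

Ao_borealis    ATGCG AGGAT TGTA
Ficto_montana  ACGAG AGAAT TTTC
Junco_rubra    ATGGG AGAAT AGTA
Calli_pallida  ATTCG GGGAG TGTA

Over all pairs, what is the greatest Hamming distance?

Pairwise Hamming distances:
  Ao_borealis vs Ficto_montana: 5
  Ao_borealis vs Junco_rubra: 3
  Ao_borealis vs Calli_pallida: 3
  Ficto_montana vs Junco_rubra: 5
  Ficto_montana vs Calli_pallida: 8
  Junco_rubra vs Calli_pallida: 6
The largest is 8, between Ficto_montana and Calli_pallida.

8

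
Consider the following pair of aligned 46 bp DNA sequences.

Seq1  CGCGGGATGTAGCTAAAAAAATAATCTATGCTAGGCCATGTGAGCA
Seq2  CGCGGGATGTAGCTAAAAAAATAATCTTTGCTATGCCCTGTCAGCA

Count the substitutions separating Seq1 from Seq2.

4

Differing sites — 28:A/T; 34:G/T; 38:A/C; 42:G/C.
That gives 4 mismatches out of 46 aligned sites, so the Hamming distance is 4.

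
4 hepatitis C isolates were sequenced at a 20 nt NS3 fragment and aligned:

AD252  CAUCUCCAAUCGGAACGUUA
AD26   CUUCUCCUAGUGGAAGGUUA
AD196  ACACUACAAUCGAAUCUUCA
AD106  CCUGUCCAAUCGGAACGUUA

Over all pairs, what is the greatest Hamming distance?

12

Pairwise Hamming distances:
  AD252 vs AD26: 5
  AD252 vs AD196: 8
  AD252 vs AD106: 2
  AD26 vs AD196: 12
  AD26 vs AD106: 6
  AD196 vs AD106: 8
The largest is 12, between AD26 and AD196.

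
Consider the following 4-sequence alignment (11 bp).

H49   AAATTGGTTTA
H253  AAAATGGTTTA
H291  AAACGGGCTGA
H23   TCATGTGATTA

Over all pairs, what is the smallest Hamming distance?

1

Pairwise Hamming distances:
  H49 vs H253: 1
  H49 vs H291: 4
  H49 vs H23: 5
  H253 vs H291: 4
  H253 vs H23: 6
  H291 vs H23: 6
The smallest is 1, between H49 and H253.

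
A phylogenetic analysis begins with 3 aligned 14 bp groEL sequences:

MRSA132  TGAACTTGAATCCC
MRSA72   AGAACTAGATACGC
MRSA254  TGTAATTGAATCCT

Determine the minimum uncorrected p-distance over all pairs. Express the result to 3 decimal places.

Pairwise Hamming distances:
  MRSA132 vs MRSA72: 5
  MRSA132 vs MRSA254: 3
  MRSA72 vs MRSA254: 8
The smallest is 3 mismatches, between MRSA132 and MRSA254; p = 3/14 = 0.214.

0.214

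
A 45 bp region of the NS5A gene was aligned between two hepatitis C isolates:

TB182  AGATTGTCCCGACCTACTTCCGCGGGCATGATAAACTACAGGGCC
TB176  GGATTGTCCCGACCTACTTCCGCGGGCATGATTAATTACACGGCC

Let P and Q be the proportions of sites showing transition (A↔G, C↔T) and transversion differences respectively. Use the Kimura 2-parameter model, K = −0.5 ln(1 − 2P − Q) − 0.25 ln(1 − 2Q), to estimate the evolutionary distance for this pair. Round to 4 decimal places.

0.0948

The sequences differ at positions 1 (A/G, transition), 33 (A/T, transversion), 36 (C/T, transition), 41 (G/C, transversion).
Of the 4 differences, 2 transitions and 2 transversions over 45 sites: P = 2/45 = 0.044444, Q = 2/45 = 0.044444.
d = −0.5·ln(0.866668) − 0.25·ln(0.911112) = −0.5·(-0.143099) − 0.25·(-0.093089) = 0.0948.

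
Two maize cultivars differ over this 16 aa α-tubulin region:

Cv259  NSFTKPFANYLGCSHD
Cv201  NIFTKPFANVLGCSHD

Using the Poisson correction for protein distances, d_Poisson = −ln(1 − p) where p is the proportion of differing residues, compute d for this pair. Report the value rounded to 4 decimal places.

0.1335

Differing sites — 2:S/I; 10:Y/V.
p = 2/16 = 0.125000.
d = −ln(1 − 0.125000) = −ln(0.875000) = 0.1335.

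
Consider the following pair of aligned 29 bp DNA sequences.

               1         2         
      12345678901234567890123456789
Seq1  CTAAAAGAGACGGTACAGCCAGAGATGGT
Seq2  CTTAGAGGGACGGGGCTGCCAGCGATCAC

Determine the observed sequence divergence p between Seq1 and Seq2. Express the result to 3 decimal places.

0.345

The sequences differ at positions 3 (A/T), 5 (A/G), 8 (A/G), 14 (T/G), 15 (A/G), 17 (A/T), 23 (A/C), 27 (G/C), 28 (G/A), 29 (T/C).
There are 10 differences over 29 sites, so p = 10/29 = 0.345.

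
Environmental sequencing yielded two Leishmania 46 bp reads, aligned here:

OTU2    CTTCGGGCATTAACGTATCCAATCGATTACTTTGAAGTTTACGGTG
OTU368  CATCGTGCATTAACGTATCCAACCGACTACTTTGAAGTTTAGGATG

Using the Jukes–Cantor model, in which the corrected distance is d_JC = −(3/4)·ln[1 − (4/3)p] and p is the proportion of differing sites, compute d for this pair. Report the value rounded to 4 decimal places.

Differing sites — 2:T/A; 6:G/T; 23:T/C; 27:T/C; 42:C/G; 44:G/A.
p = 6/46 = 0.130435.
d = −0.75 · ln(1 − (4/3)·0.130435) = −0.75 · ln(0.826087) = −0.75 · (-0.191055) = 0.1433.

0.1433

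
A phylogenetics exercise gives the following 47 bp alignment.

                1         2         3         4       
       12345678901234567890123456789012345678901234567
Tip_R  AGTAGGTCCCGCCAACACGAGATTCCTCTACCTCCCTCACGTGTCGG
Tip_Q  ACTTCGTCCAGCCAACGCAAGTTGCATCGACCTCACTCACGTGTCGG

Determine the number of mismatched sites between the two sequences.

11

The sequences differ at positions 2 (G/C), 4 (A/T), 5 (G/C), 10 (C/A), 17 (A/G), 19 (G/A), 22 (A/T), 24 (T/G), 26 (C/A), 29 (T/G), 35 (C/A).
That gives 11 mismatches out of 47 aligned sites, so the Hamming distance is 11.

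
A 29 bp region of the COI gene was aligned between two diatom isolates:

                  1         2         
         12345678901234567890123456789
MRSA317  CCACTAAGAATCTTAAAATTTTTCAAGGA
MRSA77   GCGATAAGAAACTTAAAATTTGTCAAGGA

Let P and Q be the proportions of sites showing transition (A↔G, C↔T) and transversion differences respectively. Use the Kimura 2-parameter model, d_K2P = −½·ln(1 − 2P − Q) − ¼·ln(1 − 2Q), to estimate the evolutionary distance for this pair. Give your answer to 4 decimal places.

0.1966

The sequences differ at positions 1 (C/G, transversion), 3 (A/G, transition), 4 (C/A, transversion), 11 (T/A, transversion), 22 (T/G, transversion).
Of the 5 differences, 1 transition and 4 transversions over 29 sites: P = 1/29 = 0.034483, Q = 4/29 = 0.137931.
d = −0.5·ln(0.793103) − 0.25·ln(0.724138) = −0.5·(-0.231802) − 0.25·(-0.322773) = 0.1966.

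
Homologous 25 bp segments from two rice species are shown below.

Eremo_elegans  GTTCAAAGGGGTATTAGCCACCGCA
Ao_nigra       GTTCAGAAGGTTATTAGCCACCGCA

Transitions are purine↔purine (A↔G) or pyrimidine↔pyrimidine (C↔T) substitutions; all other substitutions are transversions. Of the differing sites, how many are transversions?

Differing sites — 6:A/G (Ti); 8:G/A (Ti); 11:G/T (Tv).
Of the 3 differences, 2 transitions and 1 transversion, so the answer is 1.

1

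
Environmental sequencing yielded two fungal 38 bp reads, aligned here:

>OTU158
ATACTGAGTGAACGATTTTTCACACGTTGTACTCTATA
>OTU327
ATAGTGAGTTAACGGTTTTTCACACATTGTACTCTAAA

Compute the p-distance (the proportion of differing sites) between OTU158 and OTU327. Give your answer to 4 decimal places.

The sequences differ at positions 4 (C/G), 10 (G/T), 15 (A/G), 26 (G/A), 37 (T/A).
There are 5 differences over 38 sites, so p = 5/38 = 0.1316.

0.1316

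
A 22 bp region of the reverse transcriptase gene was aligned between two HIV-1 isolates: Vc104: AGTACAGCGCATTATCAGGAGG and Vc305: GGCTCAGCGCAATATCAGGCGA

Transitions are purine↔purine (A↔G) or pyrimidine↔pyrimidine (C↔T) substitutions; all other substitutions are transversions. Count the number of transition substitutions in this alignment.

3

Differing sites — 1:A/G (Ti); 3:T/C (Ti); 4:A/T (Tv); 12:T/A (Tv); 20:A/C (Tv); 22:G/A (Ti).
Of the 6 differences, 3 transitions and 3 transversions, so the answer is 3.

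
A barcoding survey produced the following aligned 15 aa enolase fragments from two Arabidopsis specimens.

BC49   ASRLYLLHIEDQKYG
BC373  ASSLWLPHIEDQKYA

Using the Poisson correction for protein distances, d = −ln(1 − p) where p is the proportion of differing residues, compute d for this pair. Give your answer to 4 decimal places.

0.3102

Mismatches occur at site 3 (R↔S), site 5 (Y↔W), site 7 (L↔P), site 15 (G↔A).
p = 4/15 = 0.266667.
d = −ln(1 − 0.266667) = −ln(0.733333) = 0.3102.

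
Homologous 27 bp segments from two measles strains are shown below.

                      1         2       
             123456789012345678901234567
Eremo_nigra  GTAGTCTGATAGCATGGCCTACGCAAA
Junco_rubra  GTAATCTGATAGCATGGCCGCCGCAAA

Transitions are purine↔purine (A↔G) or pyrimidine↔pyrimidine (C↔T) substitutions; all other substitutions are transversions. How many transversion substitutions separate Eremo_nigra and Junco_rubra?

2

The sequences differ at positions 4 (G/A, transition), 20 (T/G, transversion), 21 (A/C, transversion).
Of the 3 differences, 1 transition and 2 transversions, so the answer is 2.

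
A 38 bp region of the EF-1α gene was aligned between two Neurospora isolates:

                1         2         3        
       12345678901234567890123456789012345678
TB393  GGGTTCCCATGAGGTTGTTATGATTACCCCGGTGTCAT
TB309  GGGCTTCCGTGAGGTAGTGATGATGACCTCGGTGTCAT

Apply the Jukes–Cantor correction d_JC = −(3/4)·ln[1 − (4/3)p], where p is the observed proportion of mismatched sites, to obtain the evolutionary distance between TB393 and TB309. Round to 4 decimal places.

0.2114

Differing sites — 4:T/C; 6:C/T; 9:A/G; 16:T/A; 19:T/G; 25:T/G; 29:C/T.
p = 7/38 = 0.184211.
d = −0.75 · ln(1 − (4/3)·0.184211) = −0.75 · ln(0.754385) = −0.75 · (-0.281852) = 0.2114.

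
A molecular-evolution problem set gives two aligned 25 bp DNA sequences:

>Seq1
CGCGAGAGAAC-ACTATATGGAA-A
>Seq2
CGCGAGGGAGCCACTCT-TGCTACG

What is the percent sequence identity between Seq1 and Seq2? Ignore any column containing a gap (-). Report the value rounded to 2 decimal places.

Excluding the 3 gap columns leaves 22 comparable sites.
Mismatches occur at site 7 (A→G), site 10 (A→G), site 16 (A→C), site 21 (G→C), site 22 (A→T), site 25 (A→G).
16 of the 22 comparable sites match, so the percent identity is 16/22 × 100 = 72.73%.

72.73%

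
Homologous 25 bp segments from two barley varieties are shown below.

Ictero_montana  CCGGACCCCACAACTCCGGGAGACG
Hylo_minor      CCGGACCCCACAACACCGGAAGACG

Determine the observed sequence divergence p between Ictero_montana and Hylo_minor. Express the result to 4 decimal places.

0.0800

Differing sites — 15:T/A; 20:G/A.
There are 2 differences over 25 sites, so p = 2/25 = 0.0800.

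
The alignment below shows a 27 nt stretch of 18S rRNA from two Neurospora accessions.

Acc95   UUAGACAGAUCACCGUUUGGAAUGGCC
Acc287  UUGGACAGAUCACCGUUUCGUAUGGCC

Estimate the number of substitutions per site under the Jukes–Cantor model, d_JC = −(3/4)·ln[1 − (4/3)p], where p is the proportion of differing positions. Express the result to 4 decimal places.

Mismatches occur at site 3 (A↔G), site 19 (G↔C), site 21 (A↔U).
p = 3/27 = 0.111111.
d = −0.75 · ln(1 − (4/3)·0.111111) = −0.75 · ln(0.851852) = −0.75 · (-0.160342) = 0.1203.

0.1203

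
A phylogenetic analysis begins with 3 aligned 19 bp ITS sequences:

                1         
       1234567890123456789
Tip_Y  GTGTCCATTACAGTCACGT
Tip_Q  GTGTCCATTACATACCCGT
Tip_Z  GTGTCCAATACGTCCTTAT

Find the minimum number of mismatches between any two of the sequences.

Pairwise Hamming distances:
  Tip_Y vs Tip_Q: 3
  Tip_Y vs Tip_Z: 7
  Tip_Q vs Tip_Z: 6
The smallest is 3, between Tip_Y and Tip_Q.

3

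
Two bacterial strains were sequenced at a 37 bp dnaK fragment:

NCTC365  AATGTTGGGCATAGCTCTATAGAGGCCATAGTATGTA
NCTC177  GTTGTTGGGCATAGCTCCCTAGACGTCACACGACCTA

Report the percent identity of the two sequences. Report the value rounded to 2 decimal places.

Differing sites — 1:A/G; 2:A/T; 18:T/C; 19:A/C; 24:G/C; 26:C/T; 29:T/C; 31:G/C; 32:T/G; 34:T/C; 35:G/C.
26 of the 37 sites match, so the percent identity is 26/37 × 100 = 70.27%.

70.27%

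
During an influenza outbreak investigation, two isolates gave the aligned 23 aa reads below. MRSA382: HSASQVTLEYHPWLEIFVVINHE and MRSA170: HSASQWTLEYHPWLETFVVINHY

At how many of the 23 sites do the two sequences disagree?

3

The sequences differ at positions 6 (V/W), 16 (I/T), 23 (E/Y).
That gives 3 mismatches out of 23 aligned sites, so the Hamming distance is 3.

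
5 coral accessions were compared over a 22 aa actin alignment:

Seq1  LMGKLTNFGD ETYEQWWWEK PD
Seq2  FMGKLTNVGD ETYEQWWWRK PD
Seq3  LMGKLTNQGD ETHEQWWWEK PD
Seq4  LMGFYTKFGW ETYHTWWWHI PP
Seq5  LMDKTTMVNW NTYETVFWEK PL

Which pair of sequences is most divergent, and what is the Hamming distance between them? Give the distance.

Pairwise Hamming distances:
  Seq1 vs Seq2: 3
  Seq1 vs Seq3: 2
  Seq1 vs Seq4: 9
  Seq1 vs Seq5: 11
  Seq2 vs Seq3: 4
  Seq2 vs Seq4: 11
  Seq2 vs Seq5: 12
  Seq3 vs Seq4: 11
  Seq3 vs Seq5: 12
  Seq4 vs Seq5: 13
The largest is 13, between Seq4 and Seq5.

13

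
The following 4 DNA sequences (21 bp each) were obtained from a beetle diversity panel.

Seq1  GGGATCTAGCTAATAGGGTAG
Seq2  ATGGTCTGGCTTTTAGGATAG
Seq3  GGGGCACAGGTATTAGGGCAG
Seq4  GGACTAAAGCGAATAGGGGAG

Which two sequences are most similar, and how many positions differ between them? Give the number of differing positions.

6

Pairwise Hamming distances:
  Seq1 vs Seq2: 7
  Seq1 vs Seq3: 7
  Seq1 vs Seq4: 6
  Seq2 vs Seq3: 10
  Seq2 vs Seq4: 12
  Seq3 vs Seq4: 8
The smallest is 6, between Seq1 and Seq4.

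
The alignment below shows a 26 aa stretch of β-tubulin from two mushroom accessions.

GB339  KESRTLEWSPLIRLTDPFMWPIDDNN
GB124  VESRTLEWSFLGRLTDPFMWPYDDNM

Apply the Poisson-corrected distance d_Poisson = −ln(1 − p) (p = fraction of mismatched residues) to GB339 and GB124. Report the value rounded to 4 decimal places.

Mismatches occur at site 1 (K/V), site 10 (P/F), site 12 (I/G), site 22 (I/Y), site 26 (N/M).
p = 5/26 = 0.192308.
d = −ln(1 − 0.192308) = −ln(0.807692) = 0.2136.

0.2136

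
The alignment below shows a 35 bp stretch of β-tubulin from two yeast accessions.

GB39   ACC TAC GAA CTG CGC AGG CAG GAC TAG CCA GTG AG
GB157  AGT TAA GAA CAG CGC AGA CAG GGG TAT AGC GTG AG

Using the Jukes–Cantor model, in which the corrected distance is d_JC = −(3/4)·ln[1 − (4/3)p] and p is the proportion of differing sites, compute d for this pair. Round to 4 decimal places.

The sequences differ at positions 2 (C/G), 3 (C/T), 6 (C/A), 11 (T/A), 18 (G/A), 23 (A/G), 24 (C/G), 27 (G/T), 28 (C/A), 29 (C/G), 30 (A/C).
p = 11/35 = 0.314286.
d = −0.75 · ln(1 − (4/3)·0.314286) = −0.75 · ln(0.580952) = −0.75 · (-0.543087) = 0.4073.

0.4073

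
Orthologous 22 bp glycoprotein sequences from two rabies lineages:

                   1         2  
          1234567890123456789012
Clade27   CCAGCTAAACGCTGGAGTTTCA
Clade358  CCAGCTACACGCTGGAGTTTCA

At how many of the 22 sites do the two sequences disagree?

The sequences differ at position 8 (A/C).
That gives 1 mismatch out of 22 aligned sites, so the Hamming distance is 1.

1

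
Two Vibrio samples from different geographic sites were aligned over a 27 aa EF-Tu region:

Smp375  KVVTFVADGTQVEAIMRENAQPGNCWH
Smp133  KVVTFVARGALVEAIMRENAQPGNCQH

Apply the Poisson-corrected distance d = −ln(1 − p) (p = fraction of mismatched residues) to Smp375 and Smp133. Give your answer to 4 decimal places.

The sequences differ at positions 8 (D/R), 10 (T/A), 11 (Q/L), 26 (W/Q).
p = 4/27 = 0.148148.
d = −ln(1 − 0.148148) = −ln(0.851852) = 0.1603.

0.1603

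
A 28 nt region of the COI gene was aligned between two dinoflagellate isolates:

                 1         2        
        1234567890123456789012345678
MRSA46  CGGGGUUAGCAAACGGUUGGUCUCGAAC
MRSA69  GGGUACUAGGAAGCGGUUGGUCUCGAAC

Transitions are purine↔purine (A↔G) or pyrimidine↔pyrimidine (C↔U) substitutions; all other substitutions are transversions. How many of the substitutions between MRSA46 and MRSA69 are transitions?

Differing sites — 1:C/G (Tv); 4:G/U (Tv); 5:G/A (Ti); 6:U/C (Ti); 10:C/G (Tv); 13:A/G (Ti).
Of the 6 differences, 3 transitions and 3 transversions, so the answer is 3.

3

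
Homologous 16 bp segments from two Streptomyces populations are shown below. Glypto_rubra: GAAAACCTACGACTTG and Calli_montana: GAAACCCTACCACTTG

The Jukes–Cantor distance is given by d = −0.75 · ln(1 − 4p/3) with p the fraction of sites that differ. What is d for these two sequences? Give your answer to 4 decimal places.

The sequences differ at positions 5 (A/C), 11 (G/C).
p = 2/16 = 0.125000.
d = −0.75 · ln(1 − (4/3)·0.125000) = −0.75 · ln(0.833333) = −0.75 · (-0.182322) = 0.1367.

0.1367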